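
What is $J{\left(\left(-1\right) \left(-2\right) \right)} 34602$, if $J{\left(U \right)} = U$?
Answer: $69204$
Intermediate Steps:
$J{\left(\left(-1\right) \left(-2\right) \right)} 34602 = \left(-1\right) \left(-2\right) 34602 = 2 \cdot 34602 = 69204$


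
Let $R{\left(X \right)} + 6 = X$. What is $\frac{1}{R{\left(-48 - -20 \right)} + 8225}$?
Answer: $\frac{1}{8191} \approx 0.00012209$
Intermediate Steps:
$R{\left(X \right)} = -6 + X$
$\frac{1}{R{\left(-48 - -20 \right)} + 8225} = \frac{1}{\left(-6 - 28\right) + 8225} = \frac{1}{-34 + 8225} = \frac{1}{8191}$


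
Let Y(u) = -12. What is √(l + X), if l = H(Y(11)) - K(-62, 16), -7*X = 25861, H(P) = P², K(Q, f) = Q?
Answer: I*√170933/7 ≈ 59.063*I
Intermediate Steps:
X = -25861/7 (X = -⅐*25861 = -25861/7 ≈ -3694.4)
l = 206 (l = (-12)² - 1*(-62) = 144 + 62 = 206)
√(l + X) = √(206 - 25861/7) = √(-24419/7) = I*√170933/7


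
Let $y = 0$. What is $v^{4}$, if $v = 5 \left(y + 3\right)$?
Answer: $50625$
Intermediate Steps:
$v = 15$ ($v = 5 \left(0 + 3\right) = 5 \cdot 3 = 15$)
$v^{4} = 15^{4} = 50625$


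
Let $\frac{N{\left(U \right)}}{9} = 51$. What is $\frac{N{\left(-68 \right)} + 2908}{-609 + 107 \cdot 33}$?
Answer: $\frac{3367}{2922} \approx 1.1523$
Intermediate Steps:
$N{\left(U \right)} = 459$ ($N{\left(U \right)} = 9 \cdot 51 = 459$)
$\frac{N{\left(-68 \right)} + 2908}{-609 + 107 \cdot 33} = \frac{459 + 2908}{-609 + 107 \cdot 33} = \frac{3367}{-609 + 3531} = \frac{3367}{2922}$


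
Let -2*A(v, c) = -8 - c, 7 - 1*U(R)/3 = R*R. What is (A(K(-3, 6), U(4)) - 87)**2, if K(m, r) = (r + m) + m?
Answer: 37249/4 ≈ 9312.3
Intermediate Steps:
K(m, r) = r + 2*m (K(m, r) = (m + r) + m = r + 2*m)
U(R) = 21 - 3*R**2 (U(R) = 21 - 3*R*R = 21 - 3*R**2)
A(v, c) = 4 + c/2 (A(v, c) = -(-8 - c)/2 = 4 + c/2)
(A(K(-3, 6), U(4)) - 87)**2 = ((4 + (21 - 3*4**2)/2) - 87)**2 = ((4 + (21 - 3*16)/2) - 87)**2 = ((4 + (21 - 48)/2) - 87)**2 = ((4 + (1/2)*(-27)) - 87)**2 = ((4 - 27/2) - 87)**2 = (-19/2 - 87)**2 = (-193/2)**2 = 37249/4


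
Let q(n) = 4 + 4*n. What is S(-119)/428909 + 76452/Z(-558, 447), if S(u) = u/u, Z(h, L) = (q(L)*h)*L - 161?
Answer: -32343979315/191710121825677 ≈ -0.00016871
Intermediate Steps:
Z(h, L) = -161 + L*h*(4 + 4*L) (Z(h, L) = ((4 + 4*L)*h)*L - 161 = (h*(4 + 4*L))*L - 161 = L*h*(4 + 4*L) - 161 = -161 + L*h*(4 + 4*L))
S(u) = 1
S(-119)/428909 + 76452/Z(-558, 447) = 1/428909 + 76452/(-161 + 4*447*(-558)*(1 + 447)) = 1*(1/428909) + 76452/(-161 + 4*447*(-558)*448) = 1/428909 + 76452/(-161 - 446971392) = 1/428909 + 76452/(-446971553) = 1/428909 + 76452*(-1/446971553) = 1/428909 - 76452/446971553 = -32343979315/191710121825677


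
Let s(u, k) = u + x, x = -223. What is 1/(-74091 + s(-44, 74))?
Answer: -1/74358 ≈ -1.3448e-5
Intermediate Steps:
s(u, k) = -223 + u (s(u, k) = u - 223 = -223 + u)
1/(-74091 + s(-44, 74)) = 1/(-74091 + (-223 - 44)) = 1/(-74091 - 267) = 1/(-74358) = -1/74358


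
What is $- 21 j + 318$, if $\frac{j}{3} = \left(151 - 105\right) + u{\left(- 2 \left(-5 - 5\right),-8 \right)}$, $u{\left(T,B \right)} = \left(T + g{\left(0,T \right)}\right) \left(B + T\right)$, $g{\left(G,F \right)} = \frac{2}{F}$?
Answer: $- \frac{88878}{5} \approx -17776.0$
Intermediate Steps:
$u{\left(T,B \right)} = \left(B + T\right) \left(T + \frac{2}{T}\right)$ ($u{\left(T,B \right)} = \left(T + \frac{2}{T}\right) \left(B + T\right) = \left(B + T\right) \left(T + \frac{2}{T}\right)$)
$j = \frac{4308}{5}$ ($j = 3 \left(\left(151 - 105\right) + \left(2 + \left(- 2 \left(-5 - 5\right)\right)^{2} - 8 \left(- 2 \left(-5 - 5\right)\right) + 2 \left(-8\right) \frac{1}{\left(-2\right) \left(-5 - 5\right)}\right)\right) = 3 \left(46 + \left(2 + \left(\left(-2\right) \left(-10\right)\right)^{2} - 8 \left(\left(-2\right) \left(-10\right)\right) + 2 \left(-8\right) \frac{1}{\left(-2\right) \left(-10\right)}\right)\right) = 3 \left(46 + \left(2 + 20^{2} - 160 + 2 \left(-8\right) \frac{1}{20}\right)\right) = 3 \left(46 + \left(2 + 400 - 160 + 2 \left(-8\right) \frac{1}{20}\right)\right) = 3 \left(46 + \left(2 + 400 - 160 - \frac{4}{5}\right)\right) = 3 \left(46 + \frac{1206}{5}\right) = 3 \cdot \frac{1436}{5} = \frac{4308}{5} \approx 861.6$)
$- 21 j + 318 = \left(-21\right) \frac{4308}{5} + 318 = - \frac{90468}{5} + 318 = - \frac{88878}{5}$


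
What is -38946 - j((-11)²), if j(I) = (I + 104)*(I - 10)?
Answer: -63921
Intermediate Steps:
j(I) = (-10 + I)*(104 + I) (j(I) = (104 + I)*(-10 + I) = (-10 + I)*(104 + I))
-38946 - j((-11)²) = -38946 - (-1040 + ((-11)²)² + 94*(-11)²) = -38946 - (-1040 + 121² + 94*121) = -38946 - (-1040 + 14641 + 11374) = -38946 - 1*24975 = -38946 - 24975 = -63921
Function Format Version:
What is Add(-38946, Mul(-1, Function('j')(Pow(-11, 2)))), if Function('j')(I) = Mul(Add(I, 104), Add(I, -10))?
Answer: -63921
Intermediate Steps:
Function('j')(I) = Mul(Add(-10, I), Add(104, I)) (Function('j')(I) = Mul(Add(104, I), Add(-10, I)) = Mul(Add(-10, I), Add(104, I)))
Add(-38946, Mul(-1, Function('j')(Pow(-11, 2)))) = Add(-38946, Mul(-1, Add(-1040, Pow(Pow(-11, 2), 2), Mul(94, Pow(-11, 2))))) = Add(-38946, Mul(-1, Add(-1040, Pow(121, 2), Mul(94, 121)))) = Add(-38946, Mul(-1, Add(-1040, 14641, 11374))) = Add(-38946, Mul(-1, 24975)) = Add(-38946, -24975) = -63921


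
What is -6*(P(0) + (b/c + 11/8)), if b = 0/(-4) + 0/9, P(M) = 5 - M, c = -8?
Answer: -153/4 ≈ -38.250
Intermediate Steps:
b = 0 (b = 0*(-¼) + 0*(⅑) = 0 + 0 = 0)
-6*(P(0) + (b/c + 11/8)) = -6*((5 - 1*0) + (0/(-8) + 11/8)) = -6*((5 + 0) + (0*(-⅛) + 11*(⅛))) = -6*(5 + (0 + 11/8)) = -6*(5 + 11/8) = -6*51/8 = -153/4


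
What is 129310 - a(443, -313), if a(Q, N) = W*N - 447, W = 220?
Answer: 198617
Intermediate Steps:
a(Q, N) = -447 + 220*N (a(Q, N) = 220*N - 447 = -447 + 220*N)
129310 - a(443, -313) = 129310 - (-447 + 220*(-313)) = 129310 - (-447 - 68860) = 129310 - 1*(-69307) = 129310 + 69307 = 198617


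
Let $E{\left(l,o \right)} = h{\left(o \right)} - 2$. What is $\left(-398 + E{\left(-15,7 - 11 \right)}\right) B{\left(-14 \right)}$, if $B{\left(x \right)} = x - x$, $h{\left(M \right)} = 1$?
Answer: $0$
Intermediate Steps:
$E{\left(l,o \right)} = -1$ ($E{\left(l,o \right)} = 1 - 2 = -1$)
$B{\left(x \right)} = 0$
$\left(-398 + E{\left(-15,7 - 11 \right)}\right) B{\left(-14 \right)} = \left(-398 - 1\right) 0 = \left(-399\right) 0 = 0$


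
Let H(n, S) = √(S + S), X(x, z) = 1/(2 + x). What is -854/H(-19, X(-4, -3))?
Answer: 854*I ≈ 854.0*I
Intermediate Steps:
H(n, S) = √2*√S (H(n, S) = √(2*S) = √2*√S)
-854/H(-19, X(-4, -3)) = -854*(-I) = -(-854)*I = 854*I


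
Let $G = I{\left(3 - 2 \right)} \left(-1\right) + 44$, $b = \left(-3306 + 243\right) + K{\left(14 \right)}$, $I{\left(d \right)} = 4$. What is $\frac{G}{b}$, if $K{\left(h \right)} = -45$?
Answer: $- \frac{10}{777} \approx -0.01287$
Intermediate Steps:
$b = -3108$ ($b = \left(-3306 + 243\right) - 45 = -3063 - 45 = -3108$)
$G = 40$ ($G = 4 \left(-1\right) + 44 = -4 + 44 = 40$)
$\frac{G}{b} = \frac{40}{-3108} = 40 \left(- \frac{1}{3108}\right) = - \frac{10}{777}$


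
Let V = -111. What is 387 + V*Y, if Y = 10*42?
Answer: -46233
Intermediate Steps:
Y = 420
387 + V*Y = 387 - 111*420 = 387 - 46620 = -46233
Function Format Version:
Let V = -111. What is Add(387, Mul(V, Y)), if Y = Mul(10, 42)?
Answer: -46233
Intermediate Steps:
Y = 420
Add(387, Mul(V, Y)) = Add(387, Mul(-111, 420)) = Add(387, -46620) = -46233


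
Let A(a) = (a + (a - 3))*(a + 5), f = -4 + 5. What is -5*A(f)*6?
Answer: 180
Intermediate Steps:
f = 1
A(a) = (-3 + 2*a)*(5 + a) (A(a) = (a + (-3 + a))*(5 + a) = (-3 + 2*a)*(5 + a))
-5*A(f)*6 = -5*(-15 + 2*1² + 7*1)*6 = -5*(-15 + 2*1 + 7)*6 = -5*(-15 + 2 + 7)*6 = -5*(-6)*6 = 30*6 = 180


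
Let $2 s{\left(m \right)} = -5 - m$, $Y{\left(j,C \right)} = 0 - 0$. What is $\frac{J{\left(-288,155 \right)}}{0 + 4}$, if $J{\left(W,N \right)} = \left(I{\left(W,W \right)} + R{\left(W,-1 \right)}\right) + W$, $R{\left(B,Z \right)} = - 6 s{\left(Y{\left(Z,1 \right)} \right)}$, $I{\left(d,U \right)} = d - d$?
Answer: $- \frac{273}{4} \approx -68.25$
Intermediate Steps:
$Y{\left(j,C \right)} = 0$ ($Y{\left(j,C \right)} = 0 + 0 = 0$)
$s{\left(m \right)} = - \frac{5}{2} - \frac{m}{2}$ ($s{\left(m \right)} = \frac{-5 - m}{2} = - \frac{5}{2} - \frac{m}{2}$)
$I{\left(d,U \right)} = 0$
$R{\left(B,Z \right)} = 15$ ($R{\left(B,Z \right)} = - 6 \left(- \frac{5}{2} - 0\right) = - 6 \left(- \frac{5}{2} + 0\right) = \left(-6\right) \left(- \frac{5}{2}\right) = 15$)
$J{\left(W,N \right)} = 15 + W$ ($J{\left(W,N \right)} = \left(0 + 15\right) + W = 15 + W$)
$\frac{J{\left(-288,155 \right)}}{0 + 4} = \frac{15 - 288}{0 + 4} = - \frac{273}{4}$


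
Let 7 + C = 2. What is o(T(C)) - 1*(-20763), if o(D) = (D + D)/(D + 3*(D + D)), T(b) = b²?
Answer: 145343/7 ≈ 20763.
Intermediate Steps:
C = -5 (C = -7 + 2 = -5)
o(D) = 2/7 (o(D) = (2*D)/(D + 3*(2*D)) = (2*D)/(D + 6*D) = (2*D)/((7*D)) = (2*D)*(1/(7*D)) = 2/7)
o(T(C)) - 1*(-20763) = 2/7 - 1*(-20763) = 2/7 + 20763 = 145343/7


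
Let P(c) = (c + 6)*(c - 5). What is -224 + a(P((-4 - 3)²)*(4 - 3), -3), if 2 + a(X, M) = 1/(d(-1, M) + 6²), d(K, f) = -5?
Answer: -7005/31 ≈ -225.97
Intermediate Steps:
P(c) = (-5 + c)*(6 + c) (P(c) = (6 + c)*(-5 + c) = (-5 + c)*(6 + c))
a(X, M) = -61/31 (a(X, M) = -2 + 1/(-5 + 6²) = -2 + 1/(-5 + 36) = -2 + 1/31 = -61/31)
-224 + a(P((-4 - 3)²)*(4 - 3), -3) = -224 - 61/31 = -7005/31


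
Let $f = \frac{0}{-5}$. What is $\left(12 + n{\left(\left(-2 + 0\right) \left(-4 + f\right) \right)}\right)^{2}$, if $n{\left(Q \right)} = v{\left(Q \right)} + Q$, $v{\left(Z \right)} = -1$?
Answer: $361$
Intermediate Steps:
$f = 0$ ($f = 0 \left(- \frac{1}{5}\right) = 0$)
$n{\left(Q \right)} = -1 + Q$
$\left(12 + n{\left(\left(-2 + 0\right) \left(-4 + f\right) \right)}\right)^{2} = \left(12 - \left(1 - \left(-2 + 0\right) \left(-4 + 0\right)\right)\right)^{2} = \left(12 - -7\right)^{2} = \left(12 + \left(-1 + 8\right)\right)^{2} = \left(12 + 7\right)^{2} = 19^{2} = 361$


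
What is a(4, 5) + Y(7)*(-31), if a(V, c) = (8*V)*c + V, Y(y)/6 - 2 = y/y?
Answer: -394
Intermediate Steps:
Y(y) = 18 (Y(y) = 12 + 6*(y/y) = 12 + 6*1 = 12 + 6 = 18)
a(V, c) = V + 8*V*c (a(V, c) = 8*V*c + V = V + 8*V*c)
a(4, 5) + Y(7)*(-31) = 4*(1 + 8*5) + 18*(-31) = 4*(1 + 40) - 558 = 4*41 - 558 = 164 - 558 = -394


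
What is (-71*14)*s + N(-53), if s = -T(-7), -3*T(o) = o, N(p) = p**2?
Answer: 15385/3 ≈ 5128.3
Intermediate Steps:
T(o) = -o/3
s = -7/3 (s = -(-1)*(-7)/3 = -1*7/3 = -7/3 ≈ -2.3333)
(-71*14)*s + N(-53) = -71*14*(-7/3) + (-53)**2 = -994*(-7/3) + 2809 = 6958/3 + 2809 = 15385/3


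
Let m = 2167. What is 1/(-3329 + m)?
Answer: -1/1162 ≈ -0.00086058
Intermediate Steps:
1/(-3329 + m) = 1/(-3329 + 2167) = 1/(-1162) = -1/1162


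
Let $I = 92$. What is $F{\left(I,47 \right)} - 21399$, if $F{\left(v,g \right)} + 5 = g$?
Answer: $-21357$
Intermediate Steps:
$F{\left(v,g \right)} = -5 + g$
$F{\left(I,47 \right)} - 21399 = \left(-5 + 47\right) - 21399 = 42 - 21399 = -21357$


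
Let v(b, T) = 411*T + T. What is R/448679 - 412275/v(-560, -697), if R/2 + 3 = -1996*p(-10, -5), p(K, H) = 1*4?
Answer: 25770282427/18406350908 ≈ 1.4001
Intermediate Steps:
p(K, H) = 4
R = -15974 (R = -6 + 2*(-1996*4) = -6 + 2*(-7984) = -6 - 15968 = -15974)
v(b, T) = 412*T
R/448679 - 412275/v(-560, -697) = -15974/448679 - 412275/(412*(-697)) = -15974*1/448679 - 412275/(-287164) = -2282/64097 - 412275*(-1/287164) = -2282/64097 + 412275/287164 = 25770282427/18406350908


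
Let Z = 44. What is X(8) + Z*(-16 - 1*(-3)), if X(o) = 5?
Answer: -567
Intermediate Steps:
X(8) + Z*(-16 - 1*(-3)) = 5 + 44*(-16 - 1*(-3)) = 5 + 44*(-16 + 3) = 5 + 44*(-13) = 5 - 572 = -567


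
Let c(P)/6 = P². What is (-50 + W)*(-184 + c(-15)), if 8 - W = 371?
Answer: -481558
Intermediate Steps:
W = -363 (W = 8 - 1*371 = 8 - 371 = -363)
c(P) = 6*P²
(-50 + W)*(-184 + c(-15)) = (-50 - 363)*(-184 + 6*(-15)²) = -413*(-184 + 6*225) = -413*(-184 + 1350) = -413*1166 = -481558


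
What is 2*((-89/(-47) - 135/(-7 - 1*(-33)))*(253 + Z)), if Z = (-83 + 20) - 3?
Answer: -753797/611 ≈ -1233.7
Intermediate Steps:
Z = -66 (Z = -63 - 3 = -66)
2*((-89/(-47) - 135/(-7 - 1*(-33)))*(253 + Z)) = 2*((-89/(-47) - 135/(-7 - 1*(-33)))*(253 - 66)) = 2*((-89*(-1/47) - 135/(-7 + 33))*187) = 2*((89/47 - 135/26)*187) = 2*(-4031/1222*187) = 2*(-753797/1222) = -753797/611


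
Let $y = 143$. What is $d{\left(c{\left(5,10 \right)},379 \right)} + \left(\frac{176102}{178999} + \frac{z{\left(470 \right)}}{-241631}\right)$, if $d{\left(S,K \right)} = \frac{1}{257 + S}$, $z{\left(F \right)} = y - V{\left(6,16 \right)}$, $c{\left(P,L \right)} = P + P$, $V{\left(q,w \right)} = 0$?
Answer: $\frac{876747836708}{888323528271} \approx 0.98697$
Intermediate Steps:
$c{\left(P,L \right)} = 2 P$
$z{\left(F \right)} = 143$ ($z{\left(F \right)} = 143 - 0 = 143 + 0 = 143$)
$d{\left(c{\left(5,10 \right)},379 \right)} + \left(\frac{176102}{178999} + \frac{z{\left(470 \right)}}{-241631}\right) = \frac{1}{257 + 2 \cdot 5} + \left(\frac{176102}{178999} + \frac{143}{-241631}\right) = \frac{1}{257 + 10} + \left(176102 \cdot \frac{1}{178999} + 143 \left(- \frac{1}{241631}\right)\right) = \frac{1}{267} + \left(\frac{176102}{178999} - \frac{11}{18587}\right) = \frac{1}{267} + \frac{3271238885}{3327054413} = \frac{876747836708}{888323528271}$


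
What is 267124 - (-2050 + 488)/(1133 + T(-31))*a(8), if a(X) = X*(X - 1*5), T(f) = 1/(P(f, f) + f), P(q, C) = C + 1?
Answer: 2307970082/8639 ≈ 2.6716e+5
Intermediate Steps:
P(q, C) = 1 + C
T(f) = 1/(1 + 2*f) (T(f) = 1/((1 + f) + f) = 1/(1 + 2*f))
a(X) = X*(-5 + X) (a(X) = X*(X - 5) = X*(-5 + X))
267124 - (-2050 + 488)/(1133 + T(-31))*a(8) = 267124 - (-2050 + 488)/(1133 + 1/(1 + 2*(-31)))*8*(-5 + 8) = 267124 - (-1562/(1133 + 1/(1 - 62)))*8*3 = 267124 - (-1562/(1133 + 1/(-61)))*24 = 267124 - (-1562/(1133 - 1/61))*24 = 267124 - (-1562/69112/61)*24 = 267124 - (-1562*61/69112)*24 = 267124 - (-47641)*24/34556 = 267124 - 1*(-285846/8639) = 267124 + 285846/8639 = 2307970082/8639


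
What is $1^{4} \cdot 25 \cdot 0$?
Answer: $0$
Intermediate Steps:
$1^{4} \cdot 25 \cdot 0 = 1 \cdot 25 \cdot 0 = 25 \cdot 0 = 0$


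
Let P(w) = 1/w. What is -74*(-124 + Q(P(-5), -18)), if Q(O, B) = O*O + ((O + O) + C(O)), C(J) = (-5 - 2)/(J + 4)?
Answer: 4436004/475 ≈ 9339.0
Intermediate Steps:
C(J) = -7/(4 + J)
P(w) = 1/w
Q(O, B) = O² - 7/(4 + O) + 2*O (Q(O, B) = O*O + ((O + O) - 7/(4 + O)) = O² + (2*O - 7/(4 + O)) = O² + (-7/(4 + O) + 2*O) = O² - 7/(4 + O) + 2*O)
-74*(-124 + Q(P(-5), -18)) = -74*(-124 + (-7 + (2 + 1/(-5))*(4 + 1/(-5))/(-5))/(4 + 1/(-5))) = -74*(-124 + (-7 - (2 - ⅕)*(4 - ⅕)/5)/(4 - ⅕)) = -74*(-124 + (-7 - ⅕*9/5*19/5)/(19/5)) = -74*(-124 + 5*(-7 - 171/125)/19) = -74*(-124 + (5/19)*(-1046/125)) = -74*(-124 - 1046/475) = -74*(-59946/475) = 4436004/475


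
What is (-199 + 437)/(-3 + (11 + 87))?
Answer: 238/95 ≈ 2.5053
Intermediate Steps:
(-199 + 437)/(-3 + (11 + 87)) = 238/(-3 + 98) = 238/95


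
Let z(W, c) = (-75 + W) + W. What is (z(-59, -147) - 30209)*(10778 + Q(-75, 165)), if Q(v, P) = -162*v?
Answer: -697057056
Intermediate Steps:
z(W, c) = -75 + 2*W
(z(-59, -147) - 30209)*(10778 + Q(-75, 165)) = ((-75 + 2*(-59)) - 30209)*(10778 - 162*(-75)) = ((-75 - 118) - 30209)*(10778 + 12150) = (-193 - 30209)*22928 = -30402*22928 = -697057056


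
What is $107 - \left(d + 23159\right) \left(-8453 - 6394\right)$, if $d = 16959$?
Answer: $595632053$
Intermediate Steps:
$107 - \left(d + 23159\right) \left(-8453 - 6394\right) = 107 - \left(16959 + 23159\right) \left(-8453 - 6394\right) = 107 - 40118 \left(-14847\right) = 107 - -595631946 = 107 + 595631946 = 595632053$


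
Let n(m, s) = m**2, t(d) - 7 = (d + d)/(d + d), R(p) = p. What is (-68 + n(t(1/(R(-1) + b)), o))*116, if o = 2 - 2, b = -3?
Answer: -464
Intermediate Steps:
o = 0
t(d) = 8 (t(d) = 7 + (d + d)/(d + d) = 7 + (2*d)/((2*d)) = 7 + (2*d)*(1/(2*d)) = 7 + 1 = 8)
(-68 + n(t(1/(R(-1) + b)), o))*116 = (-68 + 8**2)*116 = (-68 + 64)*116 = -4*116 = -464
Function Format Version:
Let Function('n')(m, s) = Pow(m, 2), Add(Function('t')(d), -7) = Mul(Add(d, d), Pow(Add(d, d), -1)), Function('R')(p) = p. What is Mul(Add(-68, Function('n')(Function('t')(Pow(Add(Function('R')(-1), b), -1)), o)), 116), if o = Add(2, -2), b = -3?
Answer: -464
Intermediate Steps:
o = 0
Function('t')(d) = 8 (Function('t')(d) = Add(7, Mul(Add(d, d), Pow(Add(d, d), -1))) = Add(7, Mul(Mul(2, d), Pow(Mul(2, d), -1))) = Add(7, Mul(Mul(2, d), Mul(Rational(1, 2), Pow(d, -1)))) = Add(7, 1) = 8)
Mul(Add(-68, Function('n')(Function('t')(Pow(Add(Function('R')(-1), b), -1)), o)), 116) = Mul(Add(-68, Pow(8, 2)), 116) = Mul(Add(-68, 64), 116) = Mul(-4, 116) = -464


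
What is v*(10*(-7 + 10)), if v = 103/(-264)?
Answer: -515/44 ≈ -11.705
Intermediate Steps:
v = -103/264 (v = 103*(-1/264) = -103/264 ≈ -0.39015)
v*(10*(-7 + 10)) = -515*(-7 + 10)/132 = -515*3/132 = -103/264*30 = -515/44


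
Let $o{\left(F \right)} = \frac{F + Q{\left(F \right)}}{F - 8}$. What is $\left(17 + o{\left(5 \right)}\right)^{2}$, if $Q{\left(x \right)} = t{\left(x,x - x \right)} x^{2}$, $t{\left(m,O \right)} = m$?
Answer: $\frac{6241}{9} \approx 693.44$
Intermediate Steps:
$Q{\left(x \right)} = x^{3}$ ($Q{\left(x \right)} = x x^{2} = x^{3}$)
$o{\left(F \right)} = \frac{F + F^{3}}{-8 + F}$ ($o{\left(F \right)} = \frac{F + F^{3}}{F - 8} = \frac{F + F^{3}}{-8 + F}$)
$\left(17 + o{\left(5 \right)}\right)^{2} = \left(17 + \frac{5 + 5^{3}}{-8 + 5}\right)^{2} = \left(17 + \frac{5 + 125}{-3}\right)^{2} = \left(17 - \frac{130}{3}\right)^{2} = \left(- \frac{79}{3}\right)^{2} = \frac{6241}{9}$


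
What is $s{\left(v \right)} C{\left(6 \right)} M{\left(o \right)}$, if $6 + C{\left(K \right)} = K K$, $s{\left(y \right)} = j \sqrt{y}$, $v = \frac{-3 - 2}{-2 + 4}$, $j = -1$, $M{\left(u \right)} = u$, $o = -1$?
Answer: $15 i \sqrt{10} \approx 47.434 i$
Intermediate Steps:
$v = - \frac{5}{2} \approx -2.5$
$s{\left(y \right)} = - \sqrt{y}$
$C{\left(K \right)} = -6 + K^{2}$ ($C{\left(K \right)} = -6 + K K = -6 + K^{2}$)
$s{\left(v \right)} C{\left(6 \right)} M{\left(o \right)} = - \sqrt{- \frac{5}{2}} \left(-6 + 6^{2}\right) \left(-1\right) = - \frac{i \sqrt{10}}{2} \left(-6 + 36\right) \left(-1\right) = - \frac{i \sqrt{10}}{2} \cdot 30 \left(-1\right) = - 15 i \sqrt{10} \left(-1\right) = 15 i \sqrt{10}$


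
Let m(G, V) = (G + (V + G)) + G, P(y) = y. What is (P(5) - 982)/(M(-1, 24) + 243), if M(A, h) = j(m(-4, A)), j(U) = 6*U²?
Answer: -977/1257 ≈ -0.77725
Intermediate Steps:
m(G, V) = V + 3*G (m(G, V) = (G + (G + V)) + G = (V + 2*G) + G = V + 3*G)
M(A, h) = 6*(-12 + A)² (M(A, h) = 6*(A + 3*(-4))² = 6*(A - 12)² = 6*(-12 + A)²)
(P(5) - 982)/(M(-1, 24) + 243) = (5 - 982)/(6*(-12 - 1)² + 243) = -977/(6*(-13)² + 243) = -977/(6*169 + 243) = -977/(1014 + 243) = -977/1257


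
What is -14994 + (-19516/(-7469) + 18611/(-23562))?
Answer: -34264830287/2285514 ≈ -14992.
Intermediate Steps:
-14994 + (-19516/(-7469) + 18611/(-23562)) = -14994 + (-19516*(-1/7469) + 18611*(-1/23562)) = -14994 + (2788/1067 - 18611/23562) = -14994 + 4166629/2285514 = -34264830287/2285514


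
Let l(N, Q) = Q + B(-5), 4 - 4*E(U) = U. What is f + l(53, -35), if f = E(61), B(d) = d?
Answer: -217/4 ≈ -54.250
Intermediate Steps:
E(U) = 1 - U/4
l(N, Q) = -5 + Q (l(N, Q) = Q - 5 = -5 + Q)
f = -57/4 (f = 1 - ¼*61 = 1 - 61/4 = -57/4 ≈ -14.250)
f + l(53, -35) = -57/4 + (-5 - 35) = -57/4 - 40 = -217/4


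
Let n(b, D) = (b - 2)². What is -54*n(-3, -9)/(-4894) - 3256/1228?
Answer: -1784633/751229 ≈ -2.3756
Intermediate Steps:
n(b, D) = (-2 + b)²
-54*n(-3, -9)/(-4894) - 3256/1228 = -54*(-2 - 3)²/(-4894) - 3256/1228 = -54*(-5)²*(-1/4894) - 3256*1/1228 = -54*25*(-1/4894) - 814/307 = -1350*(-1/4894) - 814/307 = 675/2447 - 814/307 = -1784633/751229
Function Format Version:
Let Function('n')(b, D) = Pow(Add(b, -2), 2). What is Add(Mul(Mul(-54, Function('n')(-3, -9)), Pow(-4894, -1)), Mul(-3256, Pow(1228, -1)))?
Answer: Rational(-1784633, 751229) ≈ -2.3756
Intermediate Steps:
Function('n')(b, D) = Pow(Add(-2, b), 2)
Add(Mul(Mul(-54, Function('n')(-3, -9)), Pow(-4894, -1)), Mul(-3256, Pow(1228, -1))) = Add(Mul(Mul(-54, Pow(Add(-2, -3), 2)), Pow(-4894, -1)), Mul(-3256, Pow(1228, -1))) = Add(Mul(Mul(-54, Pow(-5, 2)), Rational(-1, 4894)), Mul(-3256, Rational(1, 1228))) = Add(Mul(Mul(-54, 25), Rational(-1, 4894)), Rational(-814, 307)) = Add(Mul(-1350, Rational(-1, 4894)), Rational(-814, 307)) = Add(Rational(675, 2447), Rational(-814, 307)) = Rational(-1784633, 751229)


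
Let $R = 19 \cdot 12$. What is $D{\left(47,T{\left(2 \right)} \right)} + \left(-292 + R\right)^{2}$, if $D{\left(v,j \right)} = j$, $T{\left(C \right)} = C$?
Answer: $4098$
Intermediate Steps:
$R = 228$
$D{\left(47,T{\left(2 \right)} \right)} + \left(-292 + R\right)^{2} = 2 + \left(-292 + 228\right)^{2} = 2 + \left(-64\right)^{2} = 2 + 4096 = 4098$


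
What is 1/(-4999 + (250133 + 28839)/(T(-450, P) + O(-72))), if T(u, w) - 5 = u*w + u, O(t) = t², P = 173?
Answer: -73111/365760861 ≈ -0.00019989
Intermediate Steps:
T(u, w) = 5 + u + u*w (T(u, w) = 5 + (u*w + u) = 5 + (u + u*w) = 5 + u + u*w)
1/(-4999 + (250133 + 28839)/(T(-450, P) + O(-72))) = 1/(-4999 + (250133 + 28839)/((5 - 450 - 450*173) + (-72)²)) = 1/(-4999 + 278972/((5 - 450 - 77850) + 5184)) = 1/(-4999 + 278972/(-78295 + 5184)) = 1/(-4999 + 278972/(-73111)) = 1/(-4999 + 278972*(-1/73111)) = 1/(-4999 - 278972/73111) = 1/(-365760861/73111) = -73111/365760861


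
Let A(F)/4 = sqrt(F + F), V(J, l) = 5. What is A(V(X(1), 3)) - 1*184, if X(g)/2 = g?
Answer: -184 + 4*sqrt(10) ≈ -171.35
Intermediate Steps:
X(g) = 2*g
A(F) = 4*sqrt(2)*sqrt(F) (A(F) = 4*sqrt(F + F) = 4*sqrt(2*F) = 4*(sqrt(2)*sqrt(F)) = 4*sqrt(2)*sqrt(F))
A(V(X(1), 3)) - 1*184 = 4*sqrt(2)*sqrt(5) - 1*184 = 4*sqrt(10) - 184 = -184 + 4*sqrt(10)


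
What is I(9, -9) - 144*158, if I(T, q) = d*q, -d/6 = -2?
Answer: -22860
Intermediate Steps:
d = 12 (d = -6*(-2) = 12)
I(T, q) = 12*q
I(9, -9) - 144*158 = 12*(-9) - 144*158 = -108 - 22752 = -22860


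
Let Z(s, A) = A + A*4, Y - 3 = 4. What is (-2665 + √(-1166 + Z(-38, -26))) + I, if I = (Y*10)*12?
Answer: -1825 + 36*I ≈ -1825.0 + 36.0*I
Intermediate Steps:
Y = 7 (Y = 3 + 4 = 7)
Z(s, A) = 5*A (Z(s, A) = A + 4*A = 5*A)
I = 840 (I = (7*10)*12 = 70*12 = 840)
(-2665 + √(-1166 + Z(-38, -26))) + I = (-2665 + √(-1166 + 5*(-26))) + 840 = (-2665 + √(-1166 - 130)) + 840 = (-2665 + √(-1296)) + 840 = (-2665 + 36*I) + 840 = -1825 + 36*I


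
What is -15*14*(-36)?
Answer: 7560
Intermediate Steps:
-15*14*(-36) = -210*(-36) = 7560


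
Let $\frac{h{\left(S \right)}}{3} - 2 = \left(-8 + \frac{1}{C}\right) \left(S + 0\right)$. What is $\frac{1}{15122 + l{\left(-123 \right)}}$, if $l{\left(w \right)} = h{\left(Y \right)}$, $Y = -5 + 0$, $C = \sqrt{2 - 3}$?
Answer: $\frac{15248}{232501729} - \frac{15 i}{232501729} \approx 6.5582 \cdot 10^{-5} - 6.4516 \cdot 10^{-8} i$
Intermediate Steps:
$C = i$ ($C = \sqrt{-1} = i \approx 1.0 i$)
$Y = -5$
$h{\left(S \right)} = 6 + 3 S \left(-8 - i\right)$ ($h{\left(S \right)} = 6 + 3 \left(-8 + \frac{1}{i}\right) \left(S + 0\right) = 6 + 3 \left(-8 - i\right) S = 6 + 3 S \left(-8 - i\right)$)
$l{\left(w \right)} = 126 + 15 i$ ($l{\left(w \right)} = 6 - -120 - 3 i \left(-5\right) = 6 + 120 + 15 i = 126 + 15 i$)
$\frac{1}{15122 + l{\left(-123 \right)}} = \frac{1}{15122 + \left(126 + 15 i\right)} = \frac{1}{15248 + 15 i} = \frac{15248 - 15 i}{232501729}$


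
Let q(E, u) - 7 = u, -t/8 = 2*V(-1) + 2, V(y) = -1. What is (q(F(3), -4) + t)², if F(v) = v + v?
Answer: 9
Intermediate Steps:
F(v) = 2*v
t = 0 (t = -8*(2*(-1) + 2) = -8*(-2 + 2) = -8*0 = 0)
q(E, u) = 7 + u
(q(F(3), -4) + t)² = ((7 - 4) + 0)² = (3 + 0)² = 3² = 9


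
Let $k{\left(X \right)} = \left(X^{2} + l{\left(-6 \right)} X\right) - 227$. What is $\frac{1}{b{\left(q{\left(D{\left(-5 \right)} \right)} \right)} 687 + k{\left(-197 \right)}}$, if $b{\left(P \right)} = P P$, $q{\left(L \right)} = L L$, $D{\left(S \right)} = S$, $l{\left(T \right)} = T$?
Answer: $\frac{1}{469139} \approx 2.1316 \cdot 10^{-6}$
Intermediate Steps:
$q{\left(L \right)} = L^{2}$
$b{\left(P \right)} = P^{2}$
$k{\left(X \right)} = -227 + X^{2} - 6 X$ ($k{\left(X \right)} = \left(X^{2} - 6 X\right) - 227 = -227 + X^{2} - 6 X$)
$\frac{1}{b{\left(q{\left(D{\left(-5 \right)} \right)} \right)} 687 + k{\left(-197 \right)}} = \frac{1}{\left(\left(-5\right)^{2}\right)^{2} \cdot 687 - \left(-955 - 38809\right)} = \frac{1}{25^{2} \cdot 687 + \left(-227 + 38809 + 1182\right)} = \frac{1}{625 \cdot 687 + 39764} = \frac{1}{429375 + 39764} = \frac{1}{469139}$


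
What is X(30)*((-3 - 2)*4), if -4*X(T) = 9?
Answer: 45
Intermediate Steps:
X(T) = -9/4 (X(T) = -¼*9 = -9/4)
X(30)*((-3 - 2)*4) = -9*(-3 - 2)*4/4 = -(-45)*4/4 = -9/4*(-20) = 45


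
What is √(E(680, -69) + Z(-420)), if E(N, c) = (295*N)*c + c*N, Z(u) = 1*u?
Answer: 2*I*√3472185 ≈ 3726.8*I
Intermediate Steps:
Z(u) = u
E(N, c) = 296*N*c (E(N, c) = 295*N*c + N*c = 296*N*c)
√(E(680, -69) + Z(-420)) = √(296*680*(-69) - 420) = √(-13888320 - 420) = √(-13888740) = 2*I*√3472185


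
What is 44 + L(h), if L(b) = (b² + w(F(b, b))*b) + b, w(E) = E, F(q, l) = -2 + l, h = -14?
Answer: 450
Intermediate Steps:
L(b) = b + b² + b*(-2 + b) (L(b) = (b² + (-2 + b)*b) + b = (b² + b*(-2 + b)) + b = b + b² + b*(-2 + b))
44 + L(h) = 44 - 14*(-1 + 2*(-14)) = 44 - 14*(-1 - 28) = 44 - 14*(-29) = 44 + 406 = 450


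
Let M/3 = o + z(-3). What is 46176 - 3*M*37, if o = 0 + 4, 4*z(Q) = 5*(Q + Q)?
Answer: 94683/2 ≈ 47342.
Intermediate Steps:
z(Q) = 5*Q/2 (z(Q) = (5*(Q + Q))/4 = (5*(2*Q))/4 = (10*Q)/4 = 5*Q/2)
o = 4
M = -21/2 (M = 3*(4 + (5/2)*(-3)) = 3*(4 - 15/2) = 3*(-7/2) = -21/2 ≈ -10.500)
46176 - 3*M*37 = 46176 - 3*(-21/2)*37 = 46176 - (-63)*37/2 = 46176 - 1*(-2331/2) = 46176 + 2331/2 = 94683/2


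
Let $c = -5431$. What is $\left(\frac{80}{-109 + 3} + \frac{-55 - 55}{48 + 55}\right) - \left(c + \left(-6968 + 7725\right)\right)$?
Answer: $\frac{25505416}{5459} \approx 4672.2$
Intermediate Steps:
$\left(\frac{80}{-109 + 3} + \frac{-55 - 55}{48 + 55}\right) - \left(c + \left(-6968 + 7725\right)\right) = \left(\frac{80}{-109 + 3} + \frac{-55 - 55}{48 + 55}\right) - \left(-5431 + \left(-6968 + 7725\right)\right) = \left(\frac{80}{-106} - \frac{110}{103}\right) - \left(-5431 + 757\right) = \left(80 \left(- \frac{1}{106}\right) - \frac{110}{103}\right) - -4674 = \left(- \frac{40}{53} - \frac{110}{103}\right) + 4674 = - \frac{9950}{5459} + 4674 = \frac{25505416}{5459}$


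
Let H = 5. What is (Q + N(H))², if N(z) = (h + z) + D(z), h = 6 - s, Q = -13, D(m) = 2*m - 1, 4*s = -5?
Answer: 1089/16 ≈ 68.063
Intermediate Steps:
s = -5/4 (s = (¼)*(-5) = -5/4 ≈ -1.2500)
D(m) = -1 + 2*m
h = 29/4 (h = 6 - 1*(-5/4) = 6 + 5/4 = 29/4 ≈ 7.2500)
N(z) = 25/4 + 3*z (N(z) = (29/4 + z) + (-1 + 2*z) = 25/4 + 3*z)
(Q + N(H))² = (-13 + (25/4 + 3*5))² = (-13 + (25/4 + 15))² = (-13 + 85/4)² = (33/4)² = 1089/16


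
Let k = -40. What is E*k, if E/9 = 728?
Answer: -262080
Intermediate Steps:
E = 6552 (E = 9*728 = 6552)
E*k = 6552*(-40) = -262080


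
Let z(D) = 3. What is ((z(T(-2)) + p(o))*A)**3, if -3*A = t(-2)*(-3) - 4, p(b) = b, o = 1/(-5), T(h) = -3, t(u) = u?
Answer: -21952/3375 ≈ -6.5043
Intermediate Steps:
o = -1/5 ≈ -0.20000
A = -2/3 (A = -(-2*(-3) - 4)/3 = -(6 - 4)/3 = -1/3*2 = -2/3 ≈ -0.66667)
((z(T(-2)) + p(o))*A)**3 = ((3 - 1/5)*(-2/3))**3 = ((14/5)*(-2/3))**3 = (-28/15)**3 = -21952/3375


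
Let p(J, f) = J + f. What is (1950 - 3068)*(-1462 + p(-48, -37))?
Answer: 1729546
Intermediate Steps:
(1950 - 3068)*(-1462 + p(-48, -37)) = (1950 - 3068)*(-1462 + (-48 - 37)) = -1118*(-1462 - 85) = -1118*(-1547) = 1729546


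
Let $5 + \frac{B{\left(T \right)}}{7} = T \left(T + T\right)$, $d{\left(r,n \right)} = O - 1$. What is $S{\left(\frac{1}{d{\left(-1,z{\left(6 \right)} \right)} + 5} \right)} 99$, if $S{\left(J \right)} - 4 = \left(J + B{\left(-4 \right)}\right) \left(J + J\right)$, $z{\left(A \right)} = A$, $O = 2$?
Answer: $\frac{13277}{2} \approx 6638.5$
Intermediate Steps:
$d{\left(r,n \right)} = 1$ ($d{\left(r,n \right)} = 2 - 1 = 1$)
$B{\left(T \right)} = -35 + 14 T^{2}$ ($B{\left(T \right)} = -35 + 7 T \left(T + T\right) = -35 + 7 T 2 T = -35 + 7 \cdot 2 T^{2} = -35 + 14 T^{2}$)
$S{\left(J \right)} = 4 + 2 J \left(189 + J\right)$ ($S{\left(J \right)} = 4 + \left(J - \left(35 - 14 \left(-4\right)^{2}\right)\right) \left(J + J\right) = 4 + \left(J + \left(-35 + 14 \cdot 16\right)\right) 2 J = 4 + \left(J + \left(-35 + 224\right)\right) 2 J = 4 + \left(J + 189\right) 2 J = 4 + \left(189 + J\right) 2 J = 4 + 2 J \left(189 + J\right)$)
$S{\left(\frac{1}{d{\left(-1,z{\left(6 \right)} \right)} + 5} \right)} 99 = \left(4 + 2 \left(\frac{1}{1 + 5}\right)^{2} + \frac{378}{1 + 5}\right) 99 = \left(4 + 2 \left(\frac{1}{6}\right)^{2} + \frac{378}{6}\right) 99 = \left(4 + \frac{2}{36} + 378 \cdot \frac{1}{6}\right) 99 = \left(4 + 2 \cdot \frac{1}{36} + 63\right) 99 = \left(4 + \frac{1}{18} + 63\right) 99 = \frac{1207}{18} \cdot 99 = \frac{13277}{2}$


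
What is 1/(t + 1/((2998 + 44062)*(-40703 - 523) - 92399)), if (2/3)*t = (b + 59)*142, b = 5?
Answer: 1940187959/26448642257087 ≈ 7.3357e-5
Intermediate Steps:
t = 13632 (t = 3*((5 + 59)*142)/2 = 3*(64*142)/2 = (3/2)*9088 = 13632)
1/(t + 1/((2998 + 44062)*(-40703 - 523) - 92399)) = 1/(13632 + 1/((2998 + 44062)*(-40703 - 523) - 92399)) = 1/(13632 + 1/(47060*(-41226) - 92399)) = 1/(13632 + 1/(-1940095560 - 92399)) = 1/(13632 + 1/(-1940187959)) = 1/(13632 - 1/1940187959) = 1/(26448642257087/1940187959) = 1940187959/26448642257087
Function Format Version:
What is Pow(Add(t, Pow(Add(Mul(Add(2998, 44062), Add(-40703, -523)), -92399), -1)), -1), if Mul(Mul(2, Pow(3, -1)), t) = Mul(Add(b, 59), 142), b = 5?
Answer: Rational(1940187959, 26448642257087) ≈ 7.3357e-5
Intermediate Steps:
t = 13632 (t = Mul(Rational(3, 2), Mul(Add(5, 59), 142)) = Mul(Rational(3, 2), Mul(64, 142)) = Mul(Rational(3, 2), 9088) = 13632)
Pow(Add(t, Pow(Add(Mul(Add(2998, 44062), Add(-40703, -523)), -92399), -1)), -1) = Pow(Add(13632, Pow(Add(Mul(Add(2998, 44062), Add(-40703, -523)), -92399), -1)), -1) = Pow(Add(13632, Pow(Add(Mul(47060, -41226), -92399), -1)), -1) = Pow(Add(13632, Pow(Add(-1940095560, -92399), -1)), -1) = Pow(Add(13632, Pow(-1940187959, -1)), -1) = Pow(Add(13632, Rational(-1, 1940187959)), -1) = Pow(Rational(26448642257087, 1940187959), -1) = Rational(1940187959, 26448642257087)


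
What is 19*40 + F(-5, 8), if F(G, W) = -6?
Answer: 754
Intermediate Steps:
19*40 + F(-5, 8) = 19*40 - 6 = 760 - 6 = 754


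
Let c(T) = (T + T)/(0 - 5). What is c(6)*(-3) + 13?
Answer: 101/5 ≈ 20.200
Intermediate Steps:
c(T) = -2*T/5 (c(T) = (2*T)/(-5) = (2*T)*(-⅕) = -2*T/5)
c(6)*(-3) + 13 = -⅖*6*(-3) + 13 = -12/5*(-3) + 13 = 36/5 + 13 = 101/5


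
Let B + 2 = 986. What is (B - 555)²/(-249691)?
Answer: -14157/19207 ≈ -0.73707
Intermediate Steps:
B = 984 (B = -2 + 986 = 984)
(B - 555)²/(-249691) = (984 - 555)²/(-249691) = 429²*(-1/249691) = 184041*(-1/249691) = -14157/19207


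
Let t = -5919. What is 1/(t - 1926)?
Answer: -1/7845 ≈ -0.00012747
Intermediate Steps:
1/(t - 1926) = 1/(-5919 - 1926) = 1/(-7845) = -1/7845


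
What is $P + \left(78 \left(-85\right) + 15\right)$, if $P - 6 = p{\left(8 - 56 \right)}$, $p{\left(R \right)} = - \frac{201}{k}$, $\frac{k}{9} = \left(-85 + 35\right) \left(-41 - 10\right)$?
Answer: $- \frac{50558917}{7650} \approx -6609.0$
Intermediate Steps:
$k = 22950$ ($k = 9 \left(-85 + 35\right) \left(-41 - 10\right) = 9 \left(\left(-50\right) \left(-51\right)\right) = 9 \cdot 2550 = 22950$)
$p{\left(R \right)} = - \frac{67}{7650}$ ($p{\left(R \right)} = - \frac{201}{22950} = \left(-201\right) \frac{1}{22950} = - \frac{67}{7650}$)
$P = \frac{45833}{7650}$ ($P = 6 - \frac{67}{7650} = \frac{45833}{7650} \approx 5.9912$)
$P + \left(78 \left(-85\right) + 15\right) = \frac{45833}{7650} + \left(78 \left(-85\right) + 15\right) = \frac{45833}{7650} + \left(-6630 + 15\right) = \frac{45833}{7650} - 6615 = - \frac{50558917}{7650}$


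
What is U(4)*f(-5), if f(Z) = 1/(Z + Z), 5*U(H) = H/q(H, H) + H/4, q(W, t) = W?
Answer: -1/25 ≈ -0.040000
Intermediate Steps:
U(H) = ⅕ + H/20 (U(H) = (H/H + H/4)/5 = (1 + H*(¼))/5 = (1 + H/4)/5 = ⅕ + H/20)
f(Z) = 1/(2*Z)
U(4)*f(-5) = (⅕ + (1/20)*4)*((½)/(-5)) = (⅕ + ⅕)*((½)*(-⅕)) = (⅖)*(-⅒) = -1/25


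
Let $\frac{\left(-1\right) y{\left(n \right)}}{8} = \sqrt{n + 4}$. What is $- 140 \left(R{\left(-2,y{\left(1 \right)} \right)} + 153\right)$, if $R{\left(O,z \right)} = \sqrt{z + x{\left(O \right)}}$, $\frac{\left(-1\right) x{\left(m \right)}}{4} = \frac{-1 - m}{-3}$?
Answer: $-21420 - \frac{280 \sqrt{3 - 18 \sqrt{5}}}{3} \approx -21420.0 - 569.63 i$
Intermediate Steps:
$y{\left(n \right)} = - 8 \sqrt{4 + n}$ ($y{\left(n \right)} = - 8 \sqrt{n + 4} = - 8 \sqrt{4 + n}$)
$x{\left(m \right)} = - \frac{4}{3} - \frac{4 m}{3}$ ($x{\left(m \right)} = - 4 \frac{-1 - m}{-3} = - 4 \left(-1 - m\right) \left(- \frac{1}{3}\right) = - 4 \left(\frac{1}{3} + \frac{m}{3}\right) = - \frac{4}{3} - \frac{4 m}{3}$)
$R{\left(O,z \right)} = \sqrt{- \frac{4}{3} + z - \frac{4 O}{3}}$ ($R{\left(O,z \right)} = \sqrt{z - \left(\frac{4}{3} + \frac{4 O}{3}\right)} = \sqrt{- \frac{4}{3} + z - \frac{4 O}{3}}$)
$- 140 \left(R{\left(-2,y{\left(1 \right)} \right)} + 153\right) = - 140 \left(\frac{\sqrt{-12 - -24 + 9 \left(- 8 \sqrt{4 + 1}\right)}}{3} + 153\right) = - 140 \left(\frac{\sqrt{-12 + 24 + 9 \left(- 8 \sqrt{5}\right)}}{3} + 153\right) = - 140 \left(\frac{\sqrt{-12 + 24 - 72 \sqrt{5}}}{3} + 153\right) = - 140 \left(\frac{\sqrt{12 - 72 \sqrt{5}}}{3} + 153\right) = - 140 \left(153 + \frac{\sqrt{12 - 72 \sqrt{5}}}{3}\right) = -21420 - \frac{140 \sqrt{12 - 72 \sqrt{5}}}{3}$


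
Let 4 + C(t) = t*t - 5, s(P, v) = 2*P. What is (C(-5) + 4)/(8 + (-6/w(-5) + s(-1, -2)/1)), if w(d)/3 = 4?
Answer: 40/11 ≈ 3.6364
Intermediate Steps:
w(d) = 12 (w(d) = 3*4 = 12)
C(t) = -9 + t² (C(t) = -4 + (t*t - 5) = -4 + (t² - 5) = -4 + (-5 + t²) = -9 + t²)
(C(-5) + 4)/(8 + (-6/w(-5) + s(-1, -2)/1)) = ((-9 + (-5)²) + 4)/(8 + (-6/12 + (2*(-1))/1)) = ((-9 + 25) + 4)/(8 + (-6*1/12 - 2*1)) = (16 + 4)/(8 + (-½ - 2)) = 20/(8 - 5/2) = 20/(11/2) = (2/11)*20 = 40/11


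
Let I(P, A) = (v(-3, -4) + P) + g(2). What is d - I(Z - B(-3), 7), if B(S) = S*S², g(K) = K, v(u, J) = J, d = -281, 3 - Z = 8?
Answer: -301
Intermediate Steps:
Z = -5 (Z = 3 - 1*8 = 3 - 8 = -5)
B(S) = S³
I(P, A) = -2 + P (I(P, A) = (-4 + P) + 2 = -2 + P)
d - I(Z - B(-3), 7) = -281 - (-2 + (-5 - 1*(-3)³)) = -281 - (-2 + (-5 - 1*(-27))) = -281 - (-2 + (-5 + 27)) = -281 - (-2 + 22) = -281 - 1*20 = -281 - 20 = -301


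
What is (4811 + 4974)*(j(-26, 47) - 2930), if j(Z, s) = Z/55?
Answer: -315421432/11 ≈ -2.8675e+7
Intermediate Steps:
j(Z, s) = Z/55 (j(Z, s) = Z*(1/55) = Z/55)
(4811 + 4974)*(j(-26, 47) - 2930) = (4811 + 4974)*((1/55)*(-26) - 2930) = 9785*(-26/55 - 2930) = 9785*(-161176/55) = -315421432/11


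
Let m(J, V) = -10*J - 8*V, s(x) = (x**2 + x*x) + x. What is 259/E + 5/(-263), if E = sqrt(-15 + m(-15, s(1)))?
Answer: -5/263 + 7*sqrt(111)/3 ≈ 24.564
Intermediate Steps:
s(x) = x + 2*x**2 (s(x) = (x**2 + x**2) + x = 2*x**2 + x = x + 2*x**2)
E = sqrt(111) (E = sqrt(-15 + (-10*(-15) - 8*(1 + 2*1))) = sqrt(-15 + (150 - 8*(1 + 2))) = sqrt(-15 + (150 - 8*3)) = sqrt(-15 + (150 - 24)) = sqrt(-15 + 126) = sqrt(111) ≈ 10.536)
259/E + 5/(-263) = 259/(sqrt(111)) + 5/(-263) = 259*(sqrt(111)/111) + 5*(-1/263) = 7*sqrt(111)/3 - 5/263 = -5/263 + 7*sqrt(111)/3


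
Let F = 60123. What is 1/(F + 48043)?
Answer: 1/108166 ≈ 9.2451e-6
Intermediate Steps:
1/(F + 48043) = 1/(60123 + 48043) = 1/108166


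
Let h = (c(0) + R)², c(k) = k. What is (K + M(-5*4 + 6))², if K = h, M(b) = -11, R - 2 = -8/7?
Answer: 253009/2401 ≈ 105.38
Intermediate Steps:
R = 6/7 (R = 2 - 8/7 = 6/7 ≈ 0.85714)
h = 36/49 (h = (0 + 6/7)² = (6/7)² = 36/49 ≈ 0.73469)
K = 36/49 ≈ 0.73469
(K + M(-5*4 + 6))² = (36/49 - 11)² = (-503/49)² = 253009/2401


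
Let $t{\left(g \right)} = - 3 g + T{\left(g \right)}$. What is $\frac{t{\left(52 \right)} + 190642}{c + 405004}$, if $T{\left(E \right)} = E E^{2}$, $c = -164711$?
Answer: $\frac{17426}{12647} \approx 1.3779$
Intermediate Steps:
$T{\left(E \right)} = E^{3}$
$t{\left(g \right)} = g^{3} - 3 g$ ($t{\left(g \right)} = - 3 g + g^{3} = g^{3} - 3 g$)
$\frac{t{\left(52 \right)} + 190642}{c + 405004} = \frac{52 \left(-3 + 52^{2}\right) + 190642}{-164711 + 405004} = \frac{52 \left(-3 + 2704\right) + 190642}{240293} = \left(52 \cdot 2701 + 190642\right) \frac{1}{240293} = \left(140452 + 190642\right) \frac{1}{240293} = 331094 \cdot \frac{1}{240293} = \frac{17426}{12647}$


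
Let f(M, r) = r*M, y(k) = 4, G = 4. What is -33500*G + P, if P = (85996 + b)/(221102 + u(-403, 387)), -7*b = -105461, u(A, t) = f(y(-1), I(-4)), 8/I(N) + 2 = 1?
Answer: -69120984189/515830 ≈ -1.3400e+5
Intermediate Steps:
I(N) = -8 (I(N) = 8/(-2 + 1) = 8/(-1) = 8*(-1) = -8)
f(M, r) = M*r
u(A, t) = -32 (u(A, t) = 4*(-8) = -32)
b = 105461/7 (b = -1/7*(-105461) = 105461/7 ≈ 15066.)
P = 235811/515830 (P = (85996 + 105461/7)/(221102 - 32) = (707433/7)/221070 = (707433/7)*(1/221070) = 235811/515830 ≈ 0.45715)
-33500*G + P = -33500*4 + 235811/515830 = -134000 + 235811/515830 = -69120984189/515830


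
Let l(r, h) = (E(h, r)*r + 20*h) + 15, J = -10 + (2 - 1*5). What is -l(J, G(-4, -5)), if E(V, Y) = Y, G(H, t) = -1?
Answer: -164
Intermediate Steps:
J = -13 (J = -10 + (2 - 5) = -10 - 3 = -13)
l(r, h) = 15 + r**2 + 20*h (l(r, h) = (r*r + 20*h) + 15 = (r**2 + 20*h) + 15 = 15 + r**2 + 20*h)
-l(J, G(-4, -5)) = -(15 + (-13)**2 + 20*(-1)) = -(15 + 169 - 20) = -1*164 = -164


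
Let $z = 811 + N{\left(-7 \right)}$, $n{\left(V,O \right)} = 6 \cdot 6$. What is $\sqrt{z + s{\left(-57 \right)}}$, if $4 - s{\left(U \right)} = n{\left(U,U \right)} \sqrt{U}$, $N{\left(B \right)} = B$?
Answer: $2 \sqrt{202 - 9 i \sqrt{57}} \approx 28.814 - 4.7164 i$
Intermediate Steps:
$n{\left(V,O \right)} = 36$
$z = 804$ ($z = 811 - 7 = 804$)
$s{\left(U \right)} = 4 - 36 \sqrt{U}$
$\sqrt{z + s{\left(-57 \right)}} = \sqrt{804 + \left(4 - 36 \sqrt{-57}\right)} = \sqrt{804 + \left(4 - 36 i \sqrt{57}\right)} = \sqrt{808 - 36 i \sqrt{57}}$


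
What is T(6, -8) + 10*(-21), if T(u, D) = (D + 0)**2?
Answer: -146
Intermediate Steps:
T(u, D) = D**2
T(6, -8) + 10*(-21) = (-8)**2 + 10*(-21) = 64 - 210 = -146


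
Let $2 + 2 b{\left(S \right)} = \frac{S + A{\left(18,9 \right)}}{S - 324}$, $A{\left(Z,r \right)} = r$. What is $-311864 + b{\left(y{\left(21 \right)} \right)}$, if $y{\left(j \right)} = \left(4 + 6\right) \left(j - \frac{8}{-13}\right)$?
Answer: $- \frac{874472387}{2804} \approx -3.1187 \cdot 10^{5}$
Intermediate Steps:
$y{\left(j \right)} = \frac{80}{13} + 10 j$ ($y{\left(j \right)} = 10 \left(j - - \frac{8}{13}\right) = 10 \left(j + \frac{8}{13}\right) = 10 \left(\frac{8}{13} + j\right) = \frac{80}{13} + 10 j$)
$b{\left(S \right)} = -1 + \frac{9 + S}{2 \left(-324 + S\right)}$ ($b{\left(S \right)} = -1 + \frac{\left(S + 9\right) \frac{1}{S - 324}}{2} = -1 + \frac{\left(9 + S\right) \frac{1}{-324 + S}}{2} = -1 + \frac{\frac{1}{-324 + S} \left(9 + S\right)}{2} = -1 + \frac{9 + S}{2 \left(-324 + S\right)}$)
$-311864 + b{\left(y{\left(21 \right)} \right)} = -311864 + \frac{657 - \left(\frac{80}{13} + 10 \cdot 21\right)}{2 \left(-324 + \left(\frac{80}{13} + 10 \cdot 21\right)\right)} = -311864 + \frac{657 - \left(\frac{80}{13} + 210\right)}{2 \left(-324 + \left(\frac{80}{13} + 210\right)\right)} = -311864 + \frac{657 - \frac{2810}{13}}{2 \left(-324 + \frac{2810}{13}\right)} = -311864 + \frac{657 - \frac{2810}{13}}{2 \left(- \frac{1402}{13}\right)} = -311864 + \frac{1}{2} \left(- \frac{13}{1402}\right) \frac{5731}{13} = -311864 - \frac{5731}{2804} = - \frac{874472387}{2804}$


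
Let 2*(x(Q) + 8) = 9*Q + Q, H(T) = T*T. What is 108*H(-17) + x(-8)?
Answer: 31164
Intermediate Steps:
H(T) = T²
x(Q) = -8 + 5*Q (x(Q) = -8 + (9*Q + Q)/2 = -8 + (10*Q)/2 = -8 + 5*Q)
108*H(-17) + x(-8) = 108*(-17)² + (-8 + 5*(-8)) = 108*289 + (-8 - 40) = 31212 - 48 = 31164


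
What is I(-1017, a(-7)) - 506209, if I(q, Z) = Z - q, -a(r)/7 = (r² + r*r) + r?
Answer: -505829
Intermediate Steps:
a(r) = -14*r² - 7*r (a(r) = -7*((r² + r*r) + r) = -7*((r² + r²) + r) = -7*(2*r² + r) = -7*(r + 2*r²) = -14*r² - 7*r)
I(-1017, a(-7)) - 506209 = (-7*(-7)*(1 + 2*(-7)) - 1*(-1017)) - 506209 = (-7*(-7)*(1 - 14) + 1017) - 506209 = (-7*(-7)*(-13) + 1017) - 506209 = (-637 + 1017) - 506209 = 380 - 506209 = -505829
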